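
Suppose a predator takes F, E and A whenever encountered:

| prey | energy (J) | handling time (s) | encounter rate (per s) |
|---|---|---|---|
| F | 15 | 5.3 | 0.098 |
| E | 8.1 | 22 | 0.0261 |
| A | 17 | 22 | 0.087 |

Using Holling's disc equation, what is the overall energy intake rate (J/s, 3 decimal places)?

R = Σλ_iE_i / (1 + Σλ_ih_i)
Numerator: 0.098×15 + 0.0261×8.1 + 0.087×17 = 3.16
Denominator: 1 + 0.098×5.3 + 0.0261×22 + 0.087×22 = 4.008
R = 3.16/4.008 = 0.7886 J/s

0.789 J/s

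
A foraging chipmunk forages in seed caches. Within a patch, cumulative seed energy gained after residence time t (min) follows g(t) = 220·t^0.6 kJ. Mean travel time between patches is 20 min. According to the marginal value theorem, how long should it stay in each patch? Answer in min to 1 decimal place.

30.0 min

Optimal t* satisfies g'(t*) = g(t*)/(T + t*).
g'(t) = 0.6·220·t^-0.4. Setting 0.6·220·t^-0.4 = 220·t^0.6/(20+t) gives 0.6(20+t) = t, so 0.40·t = 0.6×20.
t* = 0.6×20/0.40 = 30 min.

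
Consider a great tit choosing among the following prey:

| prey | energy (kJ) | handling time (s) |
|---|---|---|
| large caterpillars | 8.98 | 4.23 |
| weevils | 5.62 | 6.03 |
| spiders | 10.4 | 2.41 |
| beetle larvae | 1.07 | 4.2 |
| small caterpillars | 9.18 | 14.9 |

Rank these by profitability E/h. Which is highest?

spiders

Profitability E/h (kJ/s): large caterpillars = 8.98/4.23 = 2.12, weevils = 5.62/6.03 = 0.932, spiders = 10.4/2.41 = 4.32, beetle larvae = 1.07/4.2 = 0.255, small caterpillars = 9.18/14.9 = 0.616.
Ranked: spiders > large caterpillars > weevils > small caterpillars > beetle larvae.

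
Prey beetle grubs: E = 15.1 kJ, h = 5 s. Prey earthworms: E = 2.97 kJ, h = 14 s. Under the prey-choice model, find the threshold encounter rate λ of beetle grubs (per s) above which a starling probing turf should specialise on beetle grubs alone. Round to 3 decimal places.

0.015 per s

The zero-one rule: include earthworms iff E₂/h₂ > λE₁/(1+λh₁). Equality gives the switch point.
λE₁h₂ = E₂ + λE₂h₁ ⇒ λ = E₂/(E₁h₂ − E₂h₁) = 2.97/(211.4 − 14.85) = 0.01511 per s.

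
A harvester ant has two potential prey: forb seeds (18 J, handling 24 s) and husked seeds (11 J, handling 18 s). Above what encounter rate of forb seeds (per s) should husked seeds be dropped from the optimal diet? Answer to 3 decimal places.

The zero-one rule: include husked seeds iff E₂/h₂ > λE₁/(1+λh₁). Equality gives the switch point.
λE₁h₂ = E₂ + λE₂h₁ ⇒ λ = E₂/(E₁h₂ − E₂h₁) = 11/(324 − 264) = 0.1833 per s.

0.183 per s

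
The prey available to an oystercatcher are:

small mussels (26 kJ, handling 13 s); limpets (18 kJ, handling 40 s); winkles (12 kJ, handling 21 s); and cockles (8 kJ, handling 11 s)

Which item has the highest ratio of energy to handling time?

Profitability E/h (kJ/s): small mussels = 26/13 = 2, limpets = 18/40 = 0.45, winkles = 12/21 = 0.571, cockles = 8/11 = 0.727.
Ranked: small mussels > cockles > winkles > limpets.

small mussels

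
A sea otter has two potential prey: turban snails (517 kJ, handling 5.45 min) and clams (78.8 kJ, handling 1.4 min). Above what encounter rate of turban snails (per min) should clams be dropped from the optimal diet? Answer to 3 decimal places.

0.268 per min

At the threshold, the rate on turban snails alone equals the profitability of clams: λ·517/(1 + λ·5.45) = 78.8/1.4 = 56.29.
Rearranging, λ(517 − 56.29×5.45) = 56.29, so λ = 56.29/210.2 = 0.2677 per min.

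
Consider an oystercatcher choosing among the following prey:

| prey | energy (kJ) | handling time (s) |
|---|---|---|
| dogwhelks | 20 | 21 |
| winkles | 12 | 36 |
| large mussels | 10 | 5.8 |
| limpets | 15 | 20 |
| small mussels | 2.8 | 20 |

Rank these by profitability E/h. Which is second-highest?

In descending order of E/h:
large mussels: 10/5.8 = 1.72 kJ/s
dogwhelks: 20/21 = 0.952 kJ/s
limpets: 15/20 = 0.75 kJ/s
winkles: 12/36 = 0.333 kJ/s
small mussels: 2.8/20 = 0.14 kJ/s

dogwhelks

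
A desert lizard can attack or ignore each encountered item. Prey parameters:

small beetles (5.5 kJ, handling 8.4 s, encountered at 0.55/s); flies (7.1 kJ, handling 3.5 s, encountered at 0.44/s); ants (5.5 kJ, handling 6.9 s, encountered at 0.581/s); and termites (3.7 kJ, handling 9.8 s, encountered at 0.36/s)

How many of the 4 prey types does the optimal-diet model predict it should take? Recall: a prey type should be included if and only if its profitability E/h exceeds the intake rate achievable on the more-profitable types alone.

Rank by E/h (kJ/s): flies 2.03, ants 0.797, small beetles 0.655, termites 0.378. Include each in turn until the next type's E/h falls below the running intake rate.
Rate on top 1: 1.23. ants: 0.797 < 1.23 → exclude; stop.
Optimal diet: flies — 1 of 4 types.

1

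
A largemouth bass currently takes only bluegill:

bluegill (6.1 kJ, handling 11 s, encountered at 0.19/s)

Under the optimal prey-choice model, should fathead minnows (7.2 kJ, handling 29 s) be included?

On bluegill alone, R = ΣλE/(1+Σλh) = 1.159/3.09 = 0.3751 kJ/s.
Profitability of fathead minnows: 7.2/29 = 0.2483 kJ/s.
0.2483 < 0.3751, so adding fathead minnows would lower the average — exclude it.

No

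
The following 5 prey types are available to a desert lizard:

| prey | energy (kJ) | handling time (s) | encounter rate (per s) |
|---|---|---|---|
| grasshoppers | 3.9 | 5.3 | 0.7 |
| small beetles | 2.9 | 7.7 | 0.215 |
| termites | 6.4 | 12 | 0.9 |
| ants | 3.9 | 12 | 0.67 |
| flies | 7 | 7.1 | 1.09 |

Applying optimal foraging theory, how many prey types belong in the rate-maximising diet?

Profitabilities (E/h, kJ/s): flies 0.986, grasshoppers 0.736, termites 0.533, small beetles 0.377, ants 0.325. Add prey in this order while the next type's profitability exceeds the intake rate on those already taken.
Rate on top 1: 0.8731. grasshoppers: 0.736 < 0.8731 → exclude; stop.
Optimal diet: flies — 1 of 5 types.

1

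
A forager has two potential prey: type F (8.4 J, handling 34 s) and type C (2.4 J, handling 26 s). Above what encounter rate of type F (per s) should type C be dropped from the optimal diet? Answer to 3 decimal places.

The zero-one rule: include type C iff E₂/h₂ > λE₁/(1+λh₁). Equality gives the switch point.
λE₁h₂ = E₂ + λE₂h₁ ⇒ λ = E₂/(E₁h₂ − E₂h₁) = 2.4/(218.4 − 81.6) = 0.01754 per s.

0.018 per s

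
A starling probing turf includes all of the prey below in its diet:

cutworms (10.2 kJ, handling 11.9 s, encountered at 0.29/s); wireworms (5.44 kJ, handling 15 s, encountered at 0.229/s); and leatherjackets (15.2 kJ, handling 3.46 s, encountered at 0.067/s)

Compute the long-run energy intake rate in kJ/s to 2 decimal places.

R = (0.29×10.2 + 0.229×5.44 + 0.067×15.2) / (1 + 0.29×11.9 + 0.229×15 + 0.067×3.46) = 5.222/8.118 = 0.6433 kJ/s.

0.64 kJ/s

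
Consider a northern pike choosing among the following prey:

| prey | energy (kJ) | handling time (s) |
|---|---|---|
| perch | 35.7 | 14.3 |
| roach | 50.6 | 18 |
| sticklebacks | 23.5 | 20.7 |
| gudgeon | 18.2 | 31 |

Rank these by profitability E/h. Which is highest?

roach

Profitability E/h (kJ/s): perch = 35.7/14.3 = 2.5, roach = 50.6/18 = 2.81, sticklebacks = 23.5/20.7 = 1.14, gudgeon = 18.2/31 = 0.587.
Ranked: roach > perch > sticklebacks > gudgeon.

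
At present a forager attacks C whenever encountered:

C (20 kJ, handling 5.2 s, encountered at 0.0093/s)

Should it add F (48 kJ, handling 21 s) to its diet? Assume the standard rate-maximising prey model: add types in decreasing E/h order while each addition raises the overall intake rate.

Yes

Current rate: (0.0093×20)/(1 + 0.0093×5.2) = 0.1774 kJ/s.
Profitability of F: 48/21 = 2.286 kJ/s.
2.286 > 0.1774, so adding F raises the average — include it.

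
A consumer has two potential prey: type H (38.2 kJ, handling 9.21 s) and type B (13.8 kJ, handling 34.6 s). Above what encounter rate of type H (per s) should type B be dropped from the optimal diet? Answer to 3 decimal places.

0.012 per s

At the threshold, the rate on type H alone equals the profitability of type B: λ·38.2/(1 + λ·9.21) = 13.8/34.6 = 0.3988.
Rearranging, λ(38.2 − 0.3988×9.21) = 0.3988, so λ = 0.3988/34.53 = 0.01155 per s.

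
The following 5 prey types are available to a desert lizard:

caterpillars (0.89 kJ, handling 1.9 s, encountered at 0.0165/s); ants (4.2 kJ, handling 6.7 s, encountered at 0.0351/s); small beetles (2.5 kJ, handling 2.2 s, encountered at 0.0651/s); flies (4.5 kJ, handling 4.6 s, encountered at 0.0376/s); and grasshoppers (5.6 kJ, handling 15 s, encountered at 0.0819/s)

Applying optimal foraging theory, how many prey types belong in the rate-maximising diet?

5

E/h in descending order: small beetles 1.14, flies 0.978, ants 0.627, caterpillars 0.468, grasshoppers 0.373 kJ/s. The optimal diet is the largest prefix of this list for which every included type satisfies E_i/h_i > R on the types above it.
Rate on top 1: 0.1424. flies: 0.978 > 0.1424 → include.
Rate on top 2: 0.2522. ants: 0.627 > 0.2522 → include.
Rate on top 3: 0.309. caterpillars: 0.468 > 0.309 → include.
Rate on top 4: 0.3122. grasshoppers: 0.373 > 0.3122 → include.
Optimal diet: small beetles, flies, ants, caterpillars, grasshoppers — 5 of 5 types.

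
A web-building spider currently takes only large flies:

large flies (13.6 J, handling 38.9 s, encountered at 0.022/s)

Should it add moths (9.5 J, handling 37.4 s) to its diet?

Current rate: (0.022×13.6)/(1 + 0.022×38.9) = 0.1612 J/s.
moths: E/h = 9.5/37.4 = 0.254 J/s.
0.254 > 0.1612, so adding moths raises the average — include it.

Yes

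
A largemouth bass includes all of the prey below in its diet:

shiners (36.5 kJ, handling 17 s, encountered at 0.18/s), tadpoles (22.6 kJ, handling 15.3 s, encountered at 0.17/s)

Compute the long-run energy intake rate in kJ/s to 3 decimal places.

1.563 kJ/s

Energy encountered per unit search time: 0.18×36.5 + 0.17×22.6 = 10.41 kJ/s.
Handling time per unit search time: 0.18×17 + 0.17×15.3 = 5.661.
Rate = 10.41/(1 + 5.661) = 1.563 kJ/s.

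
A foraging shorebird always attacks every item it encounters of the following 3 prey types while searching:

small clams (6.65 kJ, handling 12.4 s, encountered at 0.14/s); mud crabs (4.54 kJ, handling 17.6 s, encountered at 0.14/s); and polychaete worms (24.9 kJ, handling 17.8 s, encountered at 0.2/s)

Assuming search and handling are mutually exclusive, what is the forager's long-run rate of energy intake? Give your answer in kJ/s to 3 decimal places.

0.747 kJ/s

R = (0.14×6.65 + 0.14×4.54 + 0.2×24.9) / (1 + 0.14×12.4 + 0.14×17.6 + 0.2×17.8) = 6.547/8.76 = 0.7473 kJ/s.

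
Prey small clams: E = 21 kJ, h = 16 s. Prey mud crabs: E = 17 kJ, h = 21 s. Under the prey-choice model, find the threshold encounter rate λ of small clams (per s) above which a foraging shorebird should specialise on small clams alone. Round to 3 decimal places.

0.101 per s

At the threshold, the rate on small clams alone equals the profitability of mud crabs: λ·21/(1 + λ·16) = 17/21 = 0.8095.
Rearranging, λ(21 − 0.8095×16) = 0.8095, so λ = 0.8095/8.048 = 0.1006 per s.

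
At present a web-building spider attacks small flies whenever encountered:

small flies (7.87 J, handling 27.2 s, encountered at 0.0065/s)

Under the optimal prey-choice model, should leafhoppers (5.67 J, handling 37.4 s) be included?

Yes

On small flies alone, R = ΣλE/(1+Σλh) = 0.05115/1.177 = 0.04347 J/s.
leafhoppers: E/h = 5.67/37.4 = 0.1516 J/s.
0.1516 > 0.04347, so adding leafhoppers raises the average — include it.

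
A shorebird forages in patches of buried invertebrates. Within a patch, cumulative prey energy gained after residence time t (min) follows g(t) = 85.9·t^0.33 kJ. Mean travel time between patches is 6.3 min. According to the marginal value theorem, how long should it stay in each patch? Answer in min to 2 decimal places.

Optimal t* satisfies g'(t*) = g(t*)/(T + t*).
g'(t) = 0.33·85.9·t^-0.67. Setting 0.33·85.9·t^-0.67 = 85.9·t^0.33/(6.3+t) gives 0.33(6.3+t) = t, so 0.67·t = 0.33×6.3.
t* = 0.33×6.3/0.67 = 3.103 min.

3.10 min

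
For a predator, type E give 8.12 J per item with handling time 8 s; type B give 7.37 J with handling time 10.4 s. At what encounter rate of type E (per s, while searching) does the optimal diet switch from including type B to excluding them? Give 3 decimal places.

0.289 per s

Drop type B once their profitability E₂/h₂ falls below the rate achievable on type E alone: E₂/h₂ = λE₁/(1 + λh₁).
Solve for λ: λE₁h₂ = E₂(1 + λh₁) → λ(E₁h₂ − E₂h₁) = E₂ → λ = E₂/(E₁h₂ − E₂h₁).
λ = 7.37/(8.12×10.4 − 7.37×8) = 7.37/25.49 = 0.2892 per s.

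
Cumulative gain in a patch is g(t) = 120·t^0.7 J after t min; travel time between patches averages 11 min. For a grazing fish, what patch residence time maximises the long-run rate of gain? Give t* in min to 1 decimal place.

25.7 min

Optimal t* satisfies g'(t*) = g(t*)/(T + t*).
g'(t) = 0.7·120·t^-0.3. Setting 0.7·120·t^-0.3 = 120·t^0.7/(11+t) gives 0.7(11+t) = t, so 0.30·t = 0.7×11.
t* = 0.7×11/0.30 = 25.67 min.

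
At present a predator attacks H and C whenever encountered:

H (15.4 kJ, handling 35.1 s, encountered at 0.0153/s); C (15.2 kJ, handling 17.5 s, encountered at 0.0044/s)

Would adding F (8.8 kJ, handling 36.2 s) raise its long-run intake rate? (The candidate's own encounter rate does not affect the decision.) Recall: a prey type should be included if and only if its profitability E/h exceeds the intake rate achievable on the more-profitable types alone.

Intake rate on the current diet: R = (0.0153×15.4 + 0.0044×15.2) / (1 + 0.0153×35.1 + 0.0044×17.5) = 0.3025/1.614 = 0.1874 kJ/s.
F: E/h = 8.8/36.2 = 0.2431 kJ/s.
Since 0.2431 > R, including F increases the long-run rate.

Yes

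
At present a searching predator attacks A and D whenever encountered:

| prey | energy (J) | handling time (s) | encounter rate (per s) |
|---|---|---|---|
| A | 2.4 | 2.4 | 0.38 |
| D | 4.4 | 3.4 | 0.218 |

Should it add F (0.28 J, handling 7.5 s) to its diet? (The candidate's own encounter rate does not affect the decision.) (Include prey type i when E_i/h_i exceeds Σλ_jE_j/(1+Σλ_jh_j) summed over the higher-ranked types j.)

On A and D alone, R = ΣλE/(1+Σλh) = 1.871/2.653 = 0.7053 J/s.
F: E/h = 0.28/7.5 = 0.03733 J/s.
Since 0.03733 < R, time spent handling F is better spent searching.

No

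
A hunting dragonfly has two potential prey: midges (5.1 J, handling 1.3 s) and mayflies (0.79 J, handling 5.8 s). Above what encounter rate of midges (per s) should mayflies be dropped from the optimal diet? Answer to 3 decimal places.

0.028 per s

Drop mayflies once their profitability E₂/h₂ falls below the rate achievable on midges alone: E₂/h₂ = λE₁/(1 + λh₁).
Solve for λ: λE₁h₂ = E₂(1 + λh₁) → λ(E₁h₂ − E₂h₁) = E₂ → λ = E₂/(E₁h₂ − E₂h₁).
λ = 0.79/(5.1×5.8 − 0.79×1.3) = 0.79/28.55 = 0.02767 per s.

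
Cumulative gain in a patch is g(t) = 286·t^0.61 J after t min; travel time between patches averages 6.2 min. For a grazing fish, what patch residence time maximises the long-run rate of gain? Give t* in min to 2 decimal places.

Optimal t* satisfies g'(t*) = g(t*)/(T + t*).
g'(t) = 0.61·286·t^-0.39. Setting 0.61·286·t^-0.39 = 286·t^0.61/(6.2+t) gives 0.61(6.2+t) = t, so 0.39·t = 0.61×6.2.
t* = 0.61×6.2/0.39 = 9.697 min.

9.70 min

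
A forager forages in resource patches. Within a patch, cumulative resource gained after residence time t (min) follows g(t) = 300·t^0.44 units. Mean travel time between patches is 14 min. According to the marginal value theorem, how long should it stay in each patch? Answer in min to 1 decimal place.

11.0 min

By the marginal value theorem, leave when the instantaneous gain rate g'(t) equals the habitat-wide average g(t)/(T + t).
g'(t) = 0.44·300·t^-0.56. Setting 0.44·300·t^-0.56 = 300·t^0.44/(14+t) gives 0.44(14+t) = t, so 0.56·t = 0.44×14.
t* = 0.44×14/0.56 = 11 min.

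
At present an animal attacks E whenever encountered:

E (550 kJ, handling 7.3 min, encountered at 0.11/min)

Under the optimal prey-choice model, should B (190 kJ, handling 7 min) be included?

No

Current rate: (0.11×550)/(1 + 0.11×7.3) = 33.56 kJ/min.
Profitability of B: 190/7 = 27.14 kJ/min.
27.14 < 33.56, so adding B would lower the average — exclude it.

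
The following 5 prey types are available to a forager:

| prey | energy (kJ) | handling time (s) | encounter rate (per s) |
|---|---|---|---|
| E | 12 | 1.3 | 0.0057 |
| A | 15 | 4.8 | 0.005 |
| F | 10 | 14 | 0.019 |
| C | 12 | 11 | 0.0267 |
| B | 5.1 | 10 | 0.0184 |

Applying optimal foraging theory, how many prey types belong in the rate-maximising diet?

Profitabilities (E/h, kJ/s): E 9.23, A 3.12, C 1.09, F 0.714, B 0.51. Add prey in this order while the next type's profitability exceeds the intake rate on those already taken.
Rate on top 1: 0.0679. A: 3.12 > 0.0679 → include.
Rate on top 2: 0.139. C: 1.09 > 0.139 → include.
Rate on top 3: 0.35. F: 0.714 > 0.35 → include.
Rate on top 4: 0.4109. B: 0.51 > 0.4109 → include.
Optimal diet: E, A, C, F, B — 5 of 5 types.

5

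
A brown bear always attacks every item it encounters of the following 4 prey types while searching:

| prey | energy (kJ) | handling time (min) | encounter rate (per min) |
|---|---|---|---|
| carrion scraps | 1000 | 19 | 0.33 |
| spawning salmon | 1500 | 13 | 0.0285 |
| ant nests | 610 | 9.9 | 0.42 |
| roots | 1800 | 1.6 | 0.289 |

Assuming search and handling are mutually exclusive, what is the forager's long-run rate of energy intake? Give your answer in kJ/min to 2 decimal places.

R = Σλ_iE_i / (1 + Σλ_ih_i)
Numerator: 0.33×1000 + 0.0285×1500 + 0.42×610 + 0.289×1800 = 1149
Denominator: 1 + 0.33×19 + 0.0285×13 + 0.42×9.9 + 0.289×1.6 = 12.26
R = 1149/12.26 = 93.72 kJ/min

93.72 kJ/min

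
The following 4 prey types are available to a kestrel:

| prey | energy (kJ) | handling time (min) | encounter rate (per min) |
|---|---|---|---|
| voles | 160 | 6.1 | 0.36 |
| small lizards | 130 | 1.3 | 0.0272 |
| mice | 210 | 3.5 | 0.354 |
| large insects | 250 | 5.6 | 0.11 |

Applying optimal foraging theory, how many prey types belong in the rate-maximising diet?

3

Profitabilities (E/h, kJ/min): small lizards 100, mice 60, large insects 44.6, voles 26.2. Add prey in this order while the next type's profitability exceeds the intake rate on those already taken.
Rate on top 1: 3.415. mice: 60 > 3.415 → include.
Rate on top 2: 34.24. large insects: 44.6 > 34.24 → include.
Rate on top 3: 36.46. voles: 26.2 < 36.46 → exclude; stop.
Optimal diet: small lizards, mice, large insects — 3 of 4 types.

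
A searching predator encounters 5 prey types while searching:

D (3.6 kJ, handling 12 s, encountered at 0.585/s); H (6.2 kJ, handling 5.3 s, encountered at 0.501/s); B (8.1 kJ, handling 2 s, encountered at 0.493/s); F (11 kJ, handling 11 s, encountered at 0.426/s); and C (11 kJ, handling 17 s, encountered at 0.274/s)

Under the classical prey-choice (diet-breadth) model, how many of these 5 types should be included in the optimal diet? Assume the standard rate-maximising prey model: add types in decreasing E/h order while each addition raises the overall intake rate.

Profitabilities (E/h, kJ/s): B 4.05, H 1.17, F 1, C 0.647, D 0.3. Add prey in this order while the next type's profitability exceeds the intake rate on those already taken.
Rate on top 1: 2.011. H: 1.17 < 2.011 → exclude; stop.
Optimal diet: B — 1 of 5 types.

1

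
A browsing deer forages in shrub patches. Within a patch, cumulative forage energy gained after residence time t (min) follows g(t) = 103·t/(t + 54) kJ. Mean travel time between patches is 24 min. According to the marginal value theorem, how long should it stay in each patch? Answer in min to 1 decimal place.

36.0 min

Optimal t* satisfies g'(t*) = g(t*)/(T + t*).
g'(t) = 103·54/(t + 54)². Setting 103·54/(t+54)² = 103t/[(t+54)(24+t)] gives 54(24+t) = t(t+54), so t² = 54×24 = 1296.
t* = √1296 = 36 min.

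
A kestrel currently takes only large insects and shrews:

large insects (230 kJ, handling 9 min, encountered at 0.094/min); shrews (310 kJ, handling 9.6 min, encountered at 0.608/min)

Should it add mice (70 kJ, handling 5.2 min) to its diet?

No

Intake rate on the current diet: R = (0.094×230 + 0.608×310) / (1 + 0.094×9 + 0.608×9.6) = 210.1/7.683 = 27.35 kJ/min.
mice: E/h = 70/5.2 = 13.46 kJ/min.
Since 13.46 < R, time spent handling mice is better spent searching.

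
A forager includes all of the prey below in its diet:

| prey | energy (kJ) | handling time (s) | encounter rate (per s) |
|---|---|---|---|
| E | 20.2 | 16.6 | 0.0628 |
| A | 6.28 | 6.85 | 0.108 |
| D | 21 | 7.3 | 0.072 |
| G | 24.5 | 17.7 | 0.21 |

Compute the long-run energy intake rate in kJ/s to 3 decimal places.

1.225 kJ/s

R = (0.0628×20.2 + 0.108×6.28 + 0.072×21 + 0.21×24.5) / (1 + 0.0628×16.6 + 0.108×6.85 + 0.072×7.3 + 0.21×17.7) = 8.604/7.025 = 1.225 kJ/s.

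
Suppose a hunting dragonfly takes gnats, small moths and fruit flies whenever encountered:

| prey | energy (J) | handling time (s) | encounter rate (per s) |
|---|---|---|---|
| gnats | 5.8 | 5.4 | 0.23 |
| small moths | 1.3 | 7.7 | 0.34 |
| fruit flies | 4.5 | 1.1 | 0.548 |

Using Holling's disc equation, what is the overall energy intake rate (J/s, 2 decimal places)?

0.78 J/s

R = (0.23×5.8 + 0.34×1.3 + 0.548×4.5) / (1 + 0.23×5.4 + 0.34×7.7 + 0.548×1.1) = 4.242/5.463 = 0.7765 J/s.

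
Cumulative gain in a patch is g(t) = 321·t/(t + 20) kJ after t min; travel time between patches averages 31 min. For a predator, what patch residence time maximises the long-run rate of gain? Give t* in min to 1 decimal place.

24.9 min

By the marginal value theorem, leave when the instantaneous gain rate g'(t) equals the habitat-wide average g(t)/(T + t).
g'(t) = 321·20/(t + 20)². Setting 321·20/(t+20)² = 321t/[(t+20)(31+t)] gives 20(31+t) = t(t+20), so t² = 20×31 = 620.
t* = √620 = 24.9 min.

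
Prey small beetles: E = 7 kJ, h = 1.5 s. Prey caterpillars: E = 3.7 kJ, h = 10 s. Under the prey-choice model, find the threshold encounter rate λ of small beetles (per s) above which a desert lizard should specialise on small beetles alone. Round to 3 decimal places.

At the threshold, the rate on small beetles alone equals the profitability of caterpillars: λ·7/(1 + λ·1.5) = 3.7/10 = 0.37.
Rearranging, λ(7 − 0.37×1.5) = 0.37, so λ = 0.37/6.445 = 0.05741 per s.

0.057 per s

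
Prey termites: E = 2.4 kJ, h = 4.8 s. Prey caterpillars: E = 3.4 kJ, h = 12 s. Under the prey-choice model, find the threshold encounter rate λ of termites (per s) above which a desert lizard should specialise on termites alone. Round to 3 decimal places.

The zero-one rule: include caterpillars iff E₂/h₂ > λE₁/(1+λh₁). Equality gives the switch point.
λE₁h₂ = E₂ + λE₂h₁ ⇒ λ = E₂/(E₁h₂ − E₂h₁) = 3.4/(28.8 − 16.32) = 0.2724 per s.

0.272 per s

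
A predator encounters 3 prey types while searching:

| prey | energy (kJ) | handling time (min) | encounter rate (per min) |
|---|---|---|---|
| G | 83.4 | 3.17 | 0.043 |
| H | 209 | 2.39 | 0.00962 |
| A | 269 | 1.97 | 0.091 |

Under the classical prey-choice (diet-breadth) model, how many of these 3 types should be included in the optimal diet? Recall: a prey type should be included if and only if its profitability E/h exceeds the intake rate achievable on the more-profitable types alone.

E/h in descending order: A 137, H 87.4, G 26.3 kJ/min. The optimal diet is the largest prefix of this list for which every included type satisfies E_i/h_i > R on the types above it.
Rate on top 1: 20.76. H: 87.4 > 20.76 → include.
Rate on top 2: 22.03. G: 26.3 > 22.03 → include.
Optimal diet: A, H, G — 3 of 3 types.

3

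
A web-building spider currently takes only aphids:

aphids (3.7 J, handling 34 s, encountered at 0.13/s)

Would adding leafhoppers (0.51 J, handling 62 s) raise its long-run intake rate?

On aphids alone, R = ΣλE/(1+Σλh) = 0.481/5.42 = 0.08875 J/s.
Profitability of leafhoppers: 0.51/62 = 0.008226 J/s.
0.008226 < 0.08875, so adding leafhoppers would lower the average — exclude it.

No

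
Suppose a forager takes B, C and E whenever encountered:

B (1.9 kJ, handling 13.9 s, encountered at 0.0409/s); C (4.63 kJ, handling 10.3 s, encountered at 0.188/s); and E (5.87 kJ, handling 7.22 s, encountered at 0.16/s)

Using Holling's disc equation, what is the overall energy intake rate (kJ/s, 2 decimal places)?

R = Σλ_iE_i / (1 + Σλ_ih_i)
Numerator: 0.0409×1.9 + 0.188×4.63 + 0.16×5.87 = 1.887
Denominator: 1 + 0.0409×13.9 + 0.188×10.3 + 0.16×7.22 = 4.66
R = 1.887/4.66 = 0.405 kJ/s

0.41 kJ/s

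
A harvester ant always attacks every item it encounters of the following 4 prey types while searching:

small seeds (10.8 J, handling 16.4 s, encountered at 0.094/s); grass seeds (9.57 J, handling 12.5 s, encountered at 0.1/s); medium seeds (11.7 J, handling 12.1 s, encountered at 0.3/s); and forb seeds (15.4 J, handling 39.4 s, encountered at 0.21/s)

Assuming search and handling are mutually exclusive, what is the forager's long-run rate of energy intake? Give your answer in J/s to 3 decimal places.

R = Σλ_iE_i / (1 + Σλ_ih_i)
Numerator: 0.094×10.8 + 0.1×9.57 + 0.3×11.7 + 0.21×15.4 = 8.716
Denominator: 1 + 0.094×16.4 + 0.1×12.5 + 0.3×12.1 + 0.21×39.4 = 15.7
R = 8.716/15.7 = 0.5553 J/s

0.555 J/s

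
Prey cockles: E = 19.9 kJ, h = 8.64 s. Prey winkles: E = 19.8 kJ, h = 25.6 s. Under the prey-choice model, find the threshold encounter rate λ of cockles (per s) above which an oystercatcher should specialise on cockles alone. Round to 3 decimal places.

0.059 per s

The zero-one rule: include winkles iff E₂/h₂ > λE₁/(1+λh₁). Equality gives the switch point.
λE₁h₂ = E₂ + λE₂h₁ ⇒ λ = E₂/(E₁h₂ − E₂h₁) = 19.8/(509.4 − 171.1) = 0.05852 per s.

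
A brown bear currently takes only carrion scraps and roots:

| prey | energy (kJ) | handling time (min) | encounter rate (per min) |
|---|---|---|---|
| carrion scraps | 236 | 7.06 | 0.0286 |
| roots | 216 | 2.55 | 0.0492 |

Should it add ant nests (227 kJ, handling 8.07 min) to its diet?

On carrion scraps and roots alone, R = ΣλE/(1+Σλh) = 17.38/1.327 = 13.09 kJ/min.
ant nests: E/h = 227/8.07 = 28.13 kJ/min.
28.13 > 13.09, so adding ant nests raises the average — include it.

Yes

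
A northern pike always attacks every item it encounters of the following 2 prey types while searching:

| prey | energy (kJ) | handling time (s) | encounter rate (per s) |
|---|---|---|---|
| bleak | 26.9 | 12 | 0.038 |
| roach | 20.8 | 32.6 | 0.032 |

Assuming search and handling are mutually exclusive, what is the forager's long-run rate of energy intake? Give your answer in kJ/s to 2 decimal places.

Energy encountered per unit search time: 0.038×26.9 + 0.032×20.8 = 1.688 kJ/s.
Handling time per unit search time: 0.038×12 + 0.032×32.6 = 1.499.
Rate = 1.688/(1 + 1.499) = 0.6753 kJ/s.

0.68 kJ/s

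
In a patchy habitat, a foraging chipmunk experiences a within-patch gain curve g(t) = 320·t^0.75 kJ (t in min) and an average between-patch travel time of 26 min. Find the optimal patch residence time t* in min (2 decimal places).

78.00 min

By the marginal value theorem, leave when the instantaneous gain rate g'(t) equals the habitat-wide average g(t)/(T + t).
g'(t) = 0.75·320·t^-0.25. Setting 0.75·320·t^-0.25 = 320·t^0.75/(26+t) gives 0.75(26+t) = t, so 0.25·t = 0.75×26.
t* = 0.75×26/0.25 = 78 min.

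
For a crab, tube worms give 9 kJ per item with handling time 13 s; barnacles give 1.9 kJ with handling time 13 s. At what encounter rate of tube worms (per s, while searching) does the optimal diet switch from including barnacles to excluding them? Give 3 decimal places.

The zero-one rule: include barnacles iff E₂/h₂ > λE₁/(1+λh₁). Equality gives the switch point.
λE₁h₂ = E₂ + λE₂h₁ ⇒ λ = E₂/(E₁h₂ − E₂h₁) = 1.9/(117 − 24.7) = 0.02059 per s.

0.021 per s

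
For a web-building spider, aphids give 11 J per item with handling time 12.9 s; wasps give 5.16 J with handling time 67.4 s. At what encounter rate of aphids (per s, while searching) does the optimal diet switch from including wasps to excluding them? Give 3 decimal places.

0.008 per s

The zero-one rule: include wasps iff E₂/h₂ > λE₁/(1+λh₁). Equality gives the switch point.
λE₁h₂ = E₂ + λE₂h₁ ⇒ λ = E₂/(E₁h₂ − E₂h₁) = 5.16/(741.4 − 66.56) = 0.007646 per s.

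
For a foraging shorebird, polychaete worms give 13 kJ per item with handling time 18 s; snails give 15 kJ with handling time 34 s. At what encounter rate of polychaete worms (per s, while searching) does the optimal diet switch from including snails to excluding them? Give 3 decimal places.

0.087 per s

At the threshold, the rate on polychaete worms alone equals the profitability of snails: λ·13/(1 + λ·18) = 15/34 = 0.4412.
Rearranging, λ(13 − 0.4412×18) = 0.4412, so λ = 0.4412/5.059 = 0.08721 per s.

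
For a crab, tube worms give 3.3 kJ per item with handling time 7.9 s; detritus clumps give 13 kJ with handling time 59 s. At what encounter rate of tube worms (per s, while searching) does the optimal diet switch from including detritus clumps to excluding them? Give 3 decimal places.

The zero-one rule: include detritus clumps iff E₂/h₂ > λE₁/(1+λh₁). Equality gives the switch point.
λE₁h₂ = E₂ + λE₂h₁ ⇒ λ = E₂/(E₁h₂ − E₂h₁) = 13/(194.7 − 102.7) = 0.1413 per s.

0.141 per s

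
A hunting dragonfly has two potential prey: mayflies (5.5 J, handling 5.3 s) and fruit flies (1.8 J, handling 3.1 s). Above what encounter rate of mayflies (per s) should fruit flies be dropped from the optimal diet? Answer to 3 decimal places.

0.240 per s

Drop fruit flies once their profitability E₂/h₂ falls below the rate achievable on mayflies alone: E₂/h₂ = λE₁/(1 + λh₁).
Solve for λ: λE₁h₂ = E₂(1 + λh₁) → λ(E₁h₂ − E₂h₁) = E₂ → λ = E₂/(E₁h₂ − E₂h₁).
λ = 1.8/(5.5×3.1 − 1.8×5.3) = 1.8/7.51 = 0.2397 per s.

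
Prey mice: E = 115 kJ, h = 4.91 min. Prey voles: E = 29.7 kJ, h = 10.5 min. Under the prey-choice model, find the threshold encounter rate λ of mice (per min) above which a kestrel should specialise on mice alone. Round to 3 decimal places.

Drop voles once their profitability E₂/h₂ falls below the rate achievable on mice alone: E₂/h₂ = λE₁/(1 + λh₁).
Solve for λ: λE₁h₂ = E₂(1 + λh₁) → λ(E₁h₂ − E₂h₁) = E₂ → λ = E₂/(E₁h₂ − E₂h₁).
λ = 29.7/(115×10.5 − 29.7×4.91) = 29.7/1062 = 0.02797 per min.

0.028 per min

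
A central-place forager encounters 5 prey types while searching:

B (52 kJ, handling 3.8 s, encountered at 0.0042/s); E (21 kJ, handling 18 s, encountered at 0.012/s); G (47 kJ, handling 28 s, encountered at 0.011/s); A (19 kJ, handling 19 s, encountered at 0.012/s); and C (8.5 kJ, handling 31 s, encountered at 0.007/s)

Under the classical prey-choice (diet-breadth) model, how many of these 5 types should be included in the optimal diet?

Profitabilities (E/h, kJ/s): B 13.7, G 1.68, E 1.17, A 1, C 0.274. Add prey in this order while the next type's profitability exceeds the intake rate on those already taken.
Rate on top 1: 0.215. G: 1.68 > 0.215 → include.
Rate on top 2: 0.5555. E: 1.17 > 0.5555 → include.
Rate on top 3: 0.6412. A: 1 > 0.6412 → include.
Rate on top 4: 0.6875. C: 0.274 < 0.6875 → exclude; stop.
Optimal diet: B, G, E, A — 4 of 5 types.

4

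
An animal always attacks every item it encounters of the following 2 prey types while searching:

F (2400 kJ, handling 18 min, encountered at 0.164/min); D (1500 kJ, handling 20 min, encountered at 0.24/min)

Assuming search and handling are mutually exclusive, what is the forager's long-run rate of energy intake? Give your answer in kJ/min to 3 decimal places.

R = Σλ_iE_i / (1 + Σλ_ih_i)
Numerator: 0.164×2400 + 0.24×1500 = 753.6
Denominator: 1 + 0.164×18 + 0.24×20 = 8.752
R = 753.6/8.752 = 86.11 kJ/min

86.106 kJ/min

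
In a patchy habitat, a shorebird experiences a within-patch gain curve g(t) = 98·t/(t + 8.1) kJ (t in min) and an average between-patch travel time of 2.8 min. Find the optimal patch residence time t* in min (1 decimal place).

By the marginal value theorem, leave when the instantaneous gain rate g'(t) equals the habitat-wide average g(t)/(T + t).
g'(t) = 98·8.1/(t + 8.1)². Setting 98·8.1/(t+8.1)² = 98t/[(t+8.1)(2.8+t)] gives 8.1(2.8+t) = t(t+8.1), so t² = 8.1×2.8 = 22.68.
t* = √22.68 = 4.762 min.

4.8 min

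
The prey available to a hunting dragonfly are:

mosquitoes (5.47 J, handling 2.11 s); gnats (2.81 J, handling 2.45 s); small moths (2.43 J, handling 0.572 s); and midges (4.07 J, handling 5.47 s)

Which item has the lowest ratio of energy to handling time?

In descending order of E/h:
small moths: 2.43/0.572 = 4.25 J/s
mosquitoes: 5.47/2.11 = 2.59 J/s
gnats: 2.81/2.45 = 1.15 J/s
midges: 4.07/5.47 = 0.744 J/s

midges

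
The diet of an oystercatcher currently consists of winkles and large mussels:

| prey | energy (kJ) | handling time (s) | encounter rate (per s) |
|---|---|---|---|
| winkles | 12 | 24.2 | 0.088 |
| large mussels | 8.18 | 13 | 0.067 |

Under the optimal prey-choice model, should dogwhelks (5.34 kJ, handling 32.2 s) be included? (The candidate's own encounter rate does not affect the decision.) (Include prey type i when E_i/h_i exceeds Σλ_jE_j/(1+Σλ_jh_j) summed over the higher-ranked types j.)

Current rate: (0.088×12 + 0.067×8.18)/(1 + 0.088×24.2 + 0.067×13) = 0.401 kJ/s.
dogwhelks: E/h = 5.34/32.2 = 0.1658 kJ/s.
0.1658 < 0.401, so adding dogwhelks would lower the average — exclude it.

No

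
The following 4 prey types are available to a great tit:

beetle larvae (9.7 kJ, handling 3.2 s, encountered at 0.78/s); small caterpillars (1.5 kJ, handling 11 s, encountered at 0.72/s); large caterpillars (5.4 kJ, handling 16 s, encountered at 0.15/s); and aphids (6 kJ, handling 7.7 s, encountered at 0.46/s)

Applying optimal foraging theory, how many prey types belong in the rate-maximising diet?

E/h in descending order: beetle larvae 3.03, aphids 0.779, large caterpillars 0.338, small caterpillars 0.136 kJ/s. The optimal diet is the largest prefix of this list for which every included type satisfies E_i/h_i > R on the types above it.
Rate on top 1: 2.164. aphids: 0.779 < 2.164 → exclude; stop.
Optimal diet: beetle larvae — 1 of 4 types.

1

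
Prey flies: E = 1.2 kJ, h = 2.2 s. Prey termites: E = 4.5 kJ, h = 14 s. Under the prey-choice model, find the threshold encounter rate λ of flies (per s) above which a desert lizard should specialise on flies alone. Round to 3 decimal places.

0.652 per s

Drop termites once their profitability E₂/h₂ falls below the rate achievable on flies alone: E₂/h₂ = λE₁/(1 + λh₁).
Solve for λ: λE₁h₂ = E₂(1 + λh₁) → λ(E₁h₂ − E₂h₁) = E₂ → λ = E₂/(E₁h₂ − E₂h₁).
λ = 4.5/(1.2×14 − 4.5×2.2) = 4.5/6.9 = 0.6522 per s.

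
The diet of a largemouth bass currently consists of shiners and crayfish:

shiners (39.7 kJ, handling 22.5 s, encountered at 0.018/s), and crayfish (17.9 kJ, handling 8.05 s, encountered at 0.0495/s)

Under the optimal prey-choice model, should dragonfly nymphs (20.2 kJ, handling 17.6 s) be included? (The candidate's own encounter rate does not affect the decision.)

Yes

On shiners and crayfish alone, R = ΣλE/(1+Σλh) = 1.601/1.803 = 0.8875 kJ/s.
Profitability of dragonfly nymphs: 20.2/17.6 = 1.148 kJ/s.
1.148 > 0.8875, so adding dragonfly nymphs raises the average — include it.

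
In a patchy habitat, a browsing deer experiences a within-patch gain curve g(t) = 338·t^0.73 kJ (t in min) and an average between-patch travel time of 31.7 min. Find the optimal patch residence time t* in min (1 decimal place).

85.7 min

Maximise g(t)/(T+t): set derivative to zero → g'(t)(T+t) = g(t).
g'(t) = 0.73·338·t^-0.27. Setting 0.73·338·t^-0.27 = 338·t^0.73/(31.7+t) gives 0.73(31.7+t) = t, so 0.27·t = 0.73×31.7.
t* = 0.73×31.7/0.27 = 85.71 min.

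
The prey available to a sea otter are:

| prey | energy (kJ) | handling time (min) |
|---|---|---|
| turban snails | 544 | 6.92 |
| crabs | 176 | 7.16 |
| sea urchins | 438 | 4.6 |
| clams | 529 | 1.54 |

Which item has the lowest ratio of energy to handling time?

In descending order of E/h:
clams: 529/1.54 = 344 kJ/min
sea urchins: 438/4.6 = 95.2 kJ/min
turban snails: 544/6.92 = 78.6 kJ/min
crabs: 176/7.16 = 24.6 kJ/min

crabs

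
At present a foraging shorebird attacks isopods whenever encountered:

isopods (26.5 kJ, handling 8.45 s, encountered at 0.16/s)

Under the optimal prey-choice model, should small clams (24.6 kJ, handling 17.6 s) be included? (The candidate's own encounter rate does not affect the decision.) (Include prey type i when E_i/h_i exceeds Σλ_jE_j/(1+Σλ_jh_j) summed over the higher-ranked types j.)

No

Intake rate on the current diet: R = (0.16×26.5) / (1 + 0.16×8.45) = 4.24/2.352 = 1.803 kJ/s.
Profitability of small clams: 24.6/17.6 = 1.398 kJ/s.
Since 1.398 < R, time spent handling small clams is better spent searching.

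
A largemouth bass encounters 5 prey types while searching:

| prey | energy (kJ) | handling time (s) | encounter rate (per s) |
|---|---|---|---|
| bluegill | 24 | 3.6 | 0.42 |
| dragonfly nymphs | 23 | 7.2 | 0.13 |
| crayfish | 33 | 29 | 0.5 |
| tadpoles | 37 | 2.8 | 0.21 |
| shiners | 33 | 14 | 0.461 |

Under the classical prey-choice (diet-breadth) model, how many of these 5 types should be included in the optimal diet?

Rank by E/h (kJ/s): tadpoles 13.2, bluegill 6.67, dragonfly nymphs 3.19, shiners 2.36, crayfish 1.14. Include each in turn until the next type's E/h falls below the running intake rate.
Rate on top 1: 4.893. bluegill: 6.67 > 4.893 → include.
Rate on top 2: 5.758. dragonfly nymphs: 3.19 < 5.758 → exclude; stop.
Optimal diet: tadpoles, bluegill — 2 of 5 types.

2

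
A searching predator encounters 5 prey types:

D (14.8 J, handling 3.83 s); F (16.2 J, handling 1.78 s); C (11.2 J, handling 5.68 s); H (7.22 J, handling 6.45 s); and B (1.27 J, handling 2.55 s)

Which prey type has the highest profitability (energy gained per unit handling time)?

Profitability E/h (J/s): D = 14.8/3.83 = 3.86, F = 16.2/1.78 = 9.1, C = 11.2/5.68 = 1.97, H = 7.22/6.45 = 1.12, B = 1.27/2.55 = 0.498.
Ranked: F > D > C > H > B.

F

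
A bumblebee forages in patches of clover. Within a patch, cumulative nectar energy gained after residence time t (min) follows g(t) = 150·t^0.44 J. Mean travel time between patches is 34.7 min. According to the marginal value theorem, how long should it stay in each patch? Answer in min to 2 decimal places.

27.26 min

Optimal t* satisfies g'(t*) = g(t*)/(T + t*).
g'(t) = 0.44·150·t^-0.56. Setting 0.44·150·t^-0.56 = 150·t^0.44/(34.7+t) gives 0.44(34.7+t) = t, so 0.56·t = 0.44×34.7.
t* = 0.44×34.7/0.56 = 27.26 min.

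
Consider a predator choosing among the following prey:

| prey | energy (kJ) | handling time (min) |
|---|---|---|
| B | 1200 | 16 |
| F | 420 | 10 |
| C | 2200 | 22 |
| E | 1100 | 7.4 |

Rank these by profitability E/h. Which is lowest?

F

Profitability E/h (kJ/min): B = 1200/16 = 75, F = 420/10 = 42, C = 2200/22 = 100, E = 1100/7.4 = 149.
Ranked: E > C > B > F.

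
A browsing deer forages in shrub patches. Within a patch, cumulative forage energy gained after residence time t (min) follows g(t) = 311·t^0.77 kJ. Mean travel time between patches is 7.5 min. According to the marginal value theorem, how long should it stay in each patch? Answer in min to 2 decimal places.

Maximise g(t)/(T+t): set derivative to zero → g'(t)(T+t) = g(t).
g'(t) = 0.77·311·t^-0.23. Setting 0.77·311·t^-0.23 = 311·t^0.77/(7.5+t) gives 0.77(7.5+t) = t, so 0.23·t = 0.77×7.5.
t* = 0.77×7.5/0.23 = 25.11 min.

25.11 min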